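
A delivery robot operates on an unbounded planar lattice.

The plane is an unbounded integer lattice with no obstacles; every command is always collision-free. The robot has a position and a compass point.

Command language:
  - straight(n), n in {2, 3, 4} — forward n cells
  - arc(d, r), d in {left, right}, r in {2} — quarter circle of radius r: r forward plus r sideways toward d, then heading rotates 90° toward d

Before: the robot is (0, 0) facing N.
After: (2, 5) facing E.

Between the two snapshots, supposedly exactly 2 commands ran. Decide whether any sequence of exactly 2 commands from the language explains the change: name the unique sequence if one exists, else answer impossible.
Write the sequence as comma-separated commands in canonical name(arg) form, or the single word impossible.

straight(3), arc(right, 2)

key: position moved to (2,5) AND the heading swung to E — translation plus rotation needed
start: (0, 0) facing N
1. straight(3) → (0, 3) facing N
2. arc(right, 2) → (2, 5) facing E
uniquely the one of 25 2-step routes that fits.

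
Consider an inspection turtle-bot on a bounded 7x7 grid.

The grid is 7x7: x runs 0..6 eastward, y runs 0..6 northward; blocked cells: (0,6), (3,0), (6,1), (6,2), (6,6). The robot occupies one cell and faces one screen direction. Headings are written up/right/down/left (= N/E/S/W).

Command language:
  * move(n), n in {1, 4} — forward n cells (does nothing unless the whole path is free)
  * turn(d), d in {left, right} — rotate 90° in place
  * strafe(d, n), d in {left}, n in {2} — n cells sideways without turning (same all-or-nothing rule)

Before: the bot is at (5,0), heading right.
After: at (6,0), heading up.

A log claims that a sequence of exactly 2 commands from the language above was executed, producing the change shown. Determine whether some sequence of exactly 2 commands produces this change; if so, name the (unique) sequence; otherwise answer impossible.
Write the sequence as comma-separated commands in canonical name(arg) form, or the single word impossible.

move(1), turn(left)

key: position moved to (6,0) AND the heading swung to N — translation plus rotation needed
initial: at (5,0), heading right
step 1 (move(1)): at (6,0), heading right
step 2 (turn(left)): at (6,0), heading up
no rival 2-sequence matches.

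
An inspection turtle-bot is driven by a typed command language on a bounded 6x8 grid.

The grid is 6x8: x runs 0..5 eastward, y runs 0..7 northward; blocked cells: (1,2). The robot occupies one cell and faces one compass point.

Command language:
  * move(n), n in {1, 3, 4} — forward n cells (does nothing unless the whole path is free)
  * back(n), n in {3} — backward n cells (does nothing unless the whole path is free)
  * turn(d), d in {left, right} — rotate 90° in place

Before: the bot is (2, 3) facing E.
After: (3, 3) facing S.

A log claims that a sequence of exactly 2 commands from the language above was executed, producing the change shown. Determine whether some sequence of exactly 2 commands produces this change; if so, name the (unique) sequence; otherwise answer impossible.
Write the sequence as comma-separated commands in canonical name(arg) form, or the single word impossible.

move(1), turn(right)

key: order matters: swapping move(1) and turn(right) lands elsewhere
start: (2, 3) facing E
[1] after move(1): (3, 3) facing E
[2] after turn(right): (3, 3) facing S
no rival 2-sequence matches.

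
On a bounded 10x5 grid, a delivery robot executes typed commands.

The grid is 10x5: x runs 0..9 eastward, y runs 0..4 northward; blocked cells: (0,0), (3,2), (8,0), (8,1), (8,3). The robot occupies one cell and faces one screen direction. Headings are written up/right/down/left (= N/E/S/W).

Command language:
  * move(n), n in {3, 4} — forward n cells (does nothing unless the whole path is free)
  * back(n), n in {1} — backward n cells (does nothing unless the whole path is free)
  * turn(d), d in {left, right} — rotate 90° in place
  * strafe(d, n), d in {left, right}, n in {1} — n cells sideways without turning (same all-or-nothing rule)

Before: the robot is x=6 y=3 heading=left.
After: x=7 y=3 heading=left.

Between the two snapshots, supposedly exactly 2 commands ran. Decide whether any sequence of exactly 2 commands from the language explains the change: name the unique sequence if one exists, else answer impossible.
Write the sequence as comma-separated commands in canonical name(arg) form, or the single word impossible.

back(1), back(1)

key: heading stays W — no command in the sequence turns
start: x=6 y=3 heading=left
t=1 back(1) ⇒ x=7 y=3 heading=left
t=2 back(1) ⇒ x=7 y=3 heading=left
uniquely the one of 49 2-step routes that fits.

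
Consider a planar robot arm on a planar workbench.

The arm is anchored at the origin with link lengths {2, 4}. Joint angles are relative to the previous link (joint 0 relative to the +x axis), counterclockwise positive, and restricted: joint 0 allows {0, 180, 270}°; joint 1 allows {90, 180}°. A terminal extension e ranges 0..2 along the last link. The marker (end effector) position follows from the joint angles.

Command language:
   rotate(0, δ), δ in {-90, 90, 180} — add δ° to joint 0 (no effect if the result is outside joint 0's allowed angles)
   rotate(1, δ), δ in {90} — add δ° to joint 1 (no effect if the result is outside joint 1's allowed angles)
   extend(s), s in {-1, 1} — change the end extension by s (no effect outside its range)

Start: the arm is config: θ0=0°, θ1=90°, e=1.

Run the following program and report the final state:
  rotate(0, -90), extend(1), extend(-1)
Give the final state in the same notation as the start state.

begin: config: θ0=0°, θ1=90°, e=1
step 1 (rotate(0, -90)): config: θ0=270°, θ1=90°, e=1
step 2 (extend(1)): config: θ0=270°, θ1=90°, e=2
step 3 (extend(-1)): config: θ0=270°, θ1=90°, e=1

config: θ0=270°, θ1=90°, e=1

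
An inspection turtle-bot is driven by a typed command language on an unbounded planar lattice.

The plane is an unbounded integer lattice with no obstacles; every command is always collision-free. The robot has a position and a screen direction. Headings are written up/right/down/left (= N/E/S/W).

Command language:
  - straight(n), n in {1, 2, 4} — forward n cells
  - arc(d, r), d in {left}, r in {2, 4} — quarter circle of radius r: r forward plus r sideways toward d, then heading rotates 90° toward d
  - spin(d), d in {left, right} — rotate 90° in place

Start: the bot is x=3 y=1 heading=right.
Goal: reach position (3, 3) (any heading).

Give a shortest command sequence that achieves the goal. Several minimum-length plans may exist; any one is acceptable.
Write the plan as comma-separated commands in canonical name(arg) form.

from: x=3 y=1 heading=right
t=1 spin(left) ⇒ x=3 y=1 heading=up
t=2 straight(2) ⇒ x=3 y=3 heading=up
nothing shorter than 2 reaches the goal.

spin(left), straight(2)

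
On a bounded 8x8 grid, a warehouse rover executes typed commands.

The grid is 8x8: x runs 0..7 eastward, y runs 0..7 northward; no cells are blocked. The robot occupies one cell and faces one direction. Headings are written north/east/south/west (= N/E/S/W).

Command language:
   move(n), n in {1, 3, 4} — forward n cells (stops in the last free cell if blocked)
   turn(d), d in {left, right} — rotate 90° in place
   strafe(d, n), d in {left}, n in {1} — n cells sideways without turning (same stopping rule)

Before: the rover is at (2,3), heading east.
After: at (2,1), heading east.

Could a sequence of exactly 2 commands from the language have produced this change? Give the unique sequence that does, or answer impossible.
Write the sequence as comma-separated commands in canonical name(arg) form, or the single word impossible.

impossible

every 2-command combo misses the target.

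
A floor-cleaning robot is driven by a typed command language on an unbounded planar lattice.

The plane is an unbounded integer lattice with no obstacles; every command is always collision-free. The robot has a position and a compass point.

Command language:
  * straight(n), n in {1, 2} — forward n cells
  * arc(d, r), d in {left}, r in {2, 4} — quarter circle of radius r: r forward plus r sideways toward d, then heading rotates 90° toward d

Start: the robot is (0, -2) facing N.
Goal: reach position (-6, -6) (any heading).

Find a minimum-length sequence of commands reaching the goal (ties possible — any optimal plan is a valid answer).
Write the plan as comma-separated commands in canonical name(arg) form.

initial: (0, -2) facing N
step 1 (arc(left, 2)): (-2, 0) facing W
step 2 (arc(left, 4)): (-6, -4) facing S
step 3 (straight(2)): (-6, -6) facing S
minimal: 3 command(s), checked below 3.

arc(left, 2), arc(left, 4), straight(2)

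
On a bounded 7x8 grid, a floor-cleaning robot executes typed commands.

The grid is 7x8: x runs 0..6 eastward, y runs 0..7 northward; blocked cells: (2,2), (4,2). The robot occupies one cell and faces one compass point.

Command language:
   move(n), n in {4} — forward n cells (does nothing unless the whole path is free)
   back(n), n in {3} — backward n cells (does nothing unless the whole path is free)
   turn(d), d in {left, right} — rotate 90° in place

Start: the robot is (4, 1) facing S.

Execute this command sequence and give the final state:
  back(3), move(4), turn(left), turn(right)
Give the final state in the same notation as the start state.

begin: (4, 1) facing S
1. back(3) → (4, 1) facing S
2. move(4) → (4, 1) facing S
3. turn(left) → (4, 1) facing E
4. turn(right) → (4, 1) facing S

(4, 1) facing S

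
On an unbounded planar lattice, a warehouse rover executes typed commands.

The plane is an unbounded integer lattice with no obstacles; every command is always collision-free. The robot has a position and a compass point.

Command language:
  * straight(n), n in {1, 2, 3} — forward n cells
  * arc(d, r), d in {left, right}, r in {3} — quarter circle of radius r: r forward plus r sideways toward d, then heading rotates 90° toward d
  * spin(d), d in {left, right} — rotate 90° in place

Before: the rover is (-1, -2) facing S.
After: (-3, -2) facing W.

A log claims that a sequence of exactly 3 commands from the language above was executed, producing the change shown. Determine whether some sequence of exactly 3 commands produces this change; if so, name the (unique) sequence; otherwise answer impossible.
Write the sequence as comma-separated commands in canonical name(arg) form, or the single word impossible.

key: order matters: swapping spin(right) and straight(1) lands elsewhere
initial: (-1, -2) facing S
1. spin(right) → (-1, -2) facing W
2. straight(1) → (-2, -2) facing W
3. straight(1) → (-3, -2) facing W
no rival 3-sequence matches.

spin(right), straight(1), straight(1)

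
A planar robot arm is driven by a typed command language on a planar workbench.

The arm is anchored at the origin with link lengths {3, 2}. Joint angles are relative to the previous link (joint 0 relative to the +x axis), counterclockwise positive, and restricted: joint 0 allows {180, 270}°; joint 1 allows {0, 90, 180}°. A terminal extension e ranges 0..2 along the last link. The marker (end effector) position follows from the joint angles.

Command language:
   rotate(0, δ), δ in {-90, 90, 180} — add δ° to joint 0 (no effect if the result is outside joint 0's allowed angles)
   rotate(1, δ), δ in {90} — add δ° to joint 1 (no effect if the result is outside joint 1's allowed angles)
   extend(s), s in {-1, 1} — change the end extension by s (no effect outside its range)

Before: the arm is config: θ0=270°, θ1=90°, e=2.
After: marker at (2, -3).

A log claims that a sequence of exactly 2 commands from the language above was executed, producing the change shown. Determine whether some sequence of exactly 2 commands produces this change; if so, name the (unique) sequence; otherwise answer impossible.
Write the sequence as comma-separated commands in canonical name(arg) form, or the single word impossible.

t0: config: θ0=270°, θ1=90°, e=2
1. extend(-1) → config: θ0=270°, θ1=90°, e=1
2. extend(-1) → config: θ0=270°, θ1=90°, e=0
no rival 2-sequence matches.

extend(-1), extend(-1)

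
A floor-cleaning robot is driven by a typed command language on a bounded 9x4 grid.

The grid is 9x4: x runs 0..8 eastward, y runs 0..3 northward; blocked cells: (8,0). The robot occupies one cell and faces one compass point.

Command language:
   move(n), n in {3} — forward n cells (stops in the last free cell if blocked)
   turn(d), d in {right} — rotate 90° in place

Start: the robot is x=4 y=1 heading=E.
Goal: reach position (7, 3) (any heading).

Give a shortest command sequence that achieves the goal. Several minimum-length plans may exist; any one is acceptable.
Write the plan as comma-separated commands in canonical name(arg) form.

begin: x=4 y=1 heading=E
step 1 (move(3)): x=7 y=1 heading=E
step 2 (turn(right)): x=7 y=1 heading=S
step 3 (turn(right)): x=7 y=1 heading=W
step 4 (turn(right)): x=7 y=1 heading=N
step 5 (move(3)): x=7 y=3 heading=N
minimal: 5 command(s), checked below 5.

move(3), turn(right), turn(right), turn(right), move(3)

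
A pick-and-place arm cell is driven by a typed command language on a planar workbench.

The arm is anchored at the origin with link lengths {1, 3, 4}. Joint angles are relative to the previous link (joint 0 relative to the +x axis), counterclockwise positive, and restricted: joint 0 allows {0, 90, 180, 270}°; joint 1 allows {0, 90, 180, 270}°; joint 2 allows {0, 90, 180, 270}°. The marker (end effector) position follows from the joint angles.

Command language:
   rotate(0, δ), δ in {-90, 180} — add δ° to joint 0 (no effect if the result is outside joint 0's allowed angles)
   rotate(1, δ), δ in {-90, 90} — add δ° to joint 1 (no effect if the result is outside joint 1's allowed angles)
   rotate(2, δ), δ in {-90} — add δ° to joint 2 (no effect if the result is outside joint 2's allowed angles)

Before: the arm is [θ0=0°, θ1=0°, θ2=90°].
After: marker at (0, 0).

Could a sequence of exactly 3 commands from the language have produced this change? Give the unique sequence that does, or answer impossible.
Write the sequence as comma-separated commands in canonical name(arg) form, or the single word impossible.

rotate(2, -90), rotate(2, -90), rotate(2, -90)

begin: [θ0=0°, θ1=0°, θ2=90°]
step 1 (rotate(2, -90)): [θ0=0°, θ1=0°, θ2=0°]
step 2 (rotate(2, -90)): [θ0=0°, θ1=0°, θ2=270°]
step 3 (rotate(2, -90)): [θ0=0°, θ1=0°, θ2=180°]
uniquely the one of 125 3-step routes that fits.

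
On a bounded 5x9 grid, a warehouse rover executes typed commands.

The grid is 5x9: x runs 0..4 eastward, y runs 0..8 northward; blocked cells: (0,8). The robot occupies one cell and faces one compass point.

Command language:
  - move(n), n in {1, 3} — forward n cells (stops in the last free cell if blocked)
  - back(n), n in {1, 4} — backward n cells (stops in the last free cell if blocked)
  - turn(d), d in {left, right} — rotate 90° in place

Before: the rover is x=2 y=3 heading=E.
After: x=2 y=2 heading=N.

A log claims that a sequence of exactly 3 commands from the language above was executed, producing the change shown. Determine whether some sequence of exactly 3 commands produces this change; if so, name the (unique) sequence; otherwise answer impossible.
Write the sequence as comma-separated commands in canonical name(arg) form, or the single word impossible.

turn(left), move(3), back(4)

key: cell and facing (now N) both changed — the 3 commands mix motion and turning
start: x=2 y=3 heading=E
t=1 turn(left) ⇒ x=2 y=3 heading=N
t=2 move(3) ⇒ x=2 y=6 heading=N
t=3 back(4) ⇒ x=2 y=2 heading=N
all 216 alternatives checked — unique.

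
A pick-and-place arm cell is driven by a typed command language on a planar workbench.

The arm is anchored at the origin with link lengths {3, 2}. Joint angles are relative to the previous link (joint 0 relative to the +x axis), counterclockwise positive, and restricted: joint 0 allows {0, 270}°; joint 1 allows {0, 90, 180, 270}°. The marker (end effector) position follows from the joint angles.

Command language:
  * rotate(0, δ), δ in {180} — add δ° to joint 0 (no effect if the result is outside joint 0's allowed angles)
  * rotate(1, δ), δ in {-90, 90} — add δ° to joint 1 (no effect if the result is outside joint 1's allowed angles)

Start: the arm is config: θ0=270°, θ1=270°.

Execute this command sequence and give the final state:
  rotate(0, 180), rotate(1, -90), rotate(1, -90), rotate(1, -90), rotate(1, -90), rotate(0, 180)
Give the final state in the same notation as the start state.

config: θ0=270°, θ1=270°

begin: config: θ0=270°, θ1=270°
step 1 (rotate(0, 180)): config: θ0=270°, θ1=270°
step 2 (rotate(1, -90)): config: θ0=270°, θ1=180°
step 3 (rotate(1, -90)): config: θ0=270°, θ1=90°
step 4 (rotate(1, -90)): config: θ0=270°, θ1=0°
step 5 (rotate(1, -90)): config: θ0=270°, θ1=270°
step 6 (rotate(0, 180)): config: θ0=270°, θ1=270°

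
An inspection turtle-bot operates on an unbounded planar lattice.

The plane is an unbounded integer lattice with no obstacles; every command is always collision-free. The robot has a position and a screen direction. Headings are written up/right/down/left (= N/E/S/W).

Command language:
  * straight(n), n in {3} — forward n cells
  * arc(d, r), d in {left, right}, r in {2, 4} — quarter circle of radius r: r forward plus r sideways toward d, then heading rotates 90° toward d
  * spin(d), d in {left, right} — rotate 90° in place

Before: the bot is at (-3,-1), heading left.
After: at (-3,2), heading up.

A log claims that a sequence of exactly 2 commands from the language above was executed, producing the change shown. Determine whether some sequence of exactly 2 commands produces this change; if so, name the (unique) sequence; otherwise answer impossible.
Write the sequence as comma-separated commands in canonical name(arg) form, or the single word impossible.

spin(right), straight(3)

key: cell and facing (now N) both changed — the 2 commands mix motion and turning
initial: at (-3,-1), heading left
[1] after spin(right): at (-3,-1), heading up
[2] after straight(3): at (-3,2), heading up
uniquely the one of 49 2-step routes that fits.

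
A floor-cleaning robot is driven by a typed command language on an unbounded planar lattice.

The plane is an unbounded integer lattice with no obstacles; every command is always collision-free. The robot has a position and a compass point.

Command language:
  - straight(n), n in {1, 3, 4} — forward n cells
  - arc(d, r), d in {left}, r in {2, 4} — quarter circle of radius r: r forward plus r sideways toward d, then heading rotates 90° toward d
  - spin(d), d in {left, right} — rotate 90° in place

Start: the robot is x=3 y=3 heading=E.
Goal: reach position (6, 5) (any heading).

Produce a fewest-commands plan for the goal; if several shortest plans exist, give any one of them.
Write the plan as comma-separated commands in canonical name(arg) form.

from: x=3 y=3 heading=E
step 1 (straight(1)): x=4 y=3 heading=E
step 2 (arc(left, 2)): x=6 y=5 heading=N
nothing shorter than 2 reaches the goal.

straight(1), arc(left, 2)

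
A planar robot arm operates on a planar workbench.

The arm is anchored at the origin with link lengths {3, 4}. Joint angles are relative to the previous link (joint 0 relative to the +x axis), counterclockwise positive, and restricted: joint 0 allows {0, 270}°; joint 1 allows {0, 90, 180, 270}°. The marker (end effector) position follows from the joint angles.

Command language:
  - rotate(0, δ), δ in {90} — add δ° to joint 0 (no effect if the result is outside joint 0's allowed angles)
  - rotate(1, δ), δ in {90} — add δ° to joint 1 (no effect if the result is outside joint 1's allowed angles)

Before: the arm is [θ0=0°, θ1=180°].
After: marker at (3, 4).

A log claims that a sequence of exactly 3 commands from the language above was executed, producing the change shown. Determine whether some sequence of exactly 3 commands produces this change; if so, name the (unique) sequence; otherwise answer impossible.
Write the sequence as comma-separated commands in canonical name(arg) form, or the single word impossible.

rotate(1, 90), rotate(1, 90), rotate(1, 90)

t0: [θ0=0°, θ1=180°]
t=1 rotate(1, 90) ⇒ [θ0=0°, θ1=270°]
t=2 rotate(1, 90) ⇒ [θ0=0°, θ1=0°]
t=3 rotate(1, 90) ⇒ [θ0=0°, θ1=90°]
no other 3-command option fits: unique.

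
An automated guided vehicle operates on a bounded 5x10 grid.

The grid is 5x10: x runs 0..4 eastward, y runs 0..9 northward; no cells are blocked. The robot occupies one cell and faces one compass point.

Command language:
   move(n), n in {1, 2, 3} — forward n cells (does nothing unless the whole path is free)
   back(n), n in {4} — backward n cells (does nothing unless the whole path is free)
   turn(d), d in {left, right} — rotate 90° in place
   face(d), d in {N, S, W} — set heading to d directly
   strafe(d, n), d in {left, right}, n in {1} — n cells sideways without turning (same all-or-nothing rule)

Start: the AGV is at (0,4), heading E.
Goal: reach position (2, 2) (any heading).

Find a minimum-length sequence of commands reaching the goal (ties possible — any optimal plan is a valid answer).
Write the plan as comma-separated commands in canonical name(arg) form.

strafe(right, 1), strafe(right, 1), move(2)

start: at (0,4), heading E
1. strafe(right, 1) → at (0,3), heading E
2. strafe(right, 1) → at (0,2), heading E
3. move(2) → at (2,2), heading E
nothing shorter than 3 reaches the goal.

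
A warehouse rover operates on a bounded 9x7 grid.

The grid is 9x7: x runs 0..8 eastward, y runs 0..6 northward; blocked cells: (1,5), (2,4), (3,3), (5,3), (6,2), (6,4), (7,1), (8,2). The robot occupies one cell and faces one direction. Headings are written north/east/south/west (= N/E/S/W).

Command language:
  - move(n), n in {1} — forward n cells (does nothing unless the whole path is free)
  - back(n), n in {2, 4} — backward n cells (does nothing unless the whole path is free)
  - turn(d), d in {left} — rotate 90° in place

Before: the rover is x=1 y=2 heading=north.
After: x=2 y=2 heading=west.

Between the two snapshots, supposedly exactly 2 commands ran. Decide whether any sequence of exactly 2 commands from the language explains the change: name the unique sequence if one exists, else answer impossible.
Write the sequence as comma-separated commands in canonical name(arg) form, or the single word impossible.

impossible

all 16 sequences checked — none match.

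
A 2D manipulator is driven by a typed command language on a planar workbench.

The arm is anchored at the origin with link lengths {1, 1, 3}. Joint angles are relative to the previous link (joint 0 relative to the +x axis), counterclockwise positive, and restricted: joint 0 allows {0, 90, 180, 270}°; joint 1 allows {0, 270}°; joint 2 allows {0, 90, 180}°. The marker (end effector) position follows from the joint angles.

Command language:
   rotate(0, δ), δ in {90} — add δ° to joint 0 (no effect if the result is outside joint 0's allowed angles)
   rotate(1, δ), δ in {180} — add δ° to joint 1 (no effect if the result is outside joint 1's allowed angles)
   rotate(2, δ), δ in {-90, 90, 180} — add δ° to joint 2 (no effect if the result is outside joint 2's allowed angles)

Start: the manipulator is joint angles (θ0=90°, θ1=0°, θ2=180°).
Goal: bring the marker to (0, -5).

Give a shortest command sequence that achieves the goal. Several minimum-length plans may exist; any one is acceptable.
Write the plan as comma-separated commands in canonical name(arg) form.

rotate(2, 180), rotate(0, 90), rotate(0, 90)

start: joint angles (θ0=90°, θ1=0°, θ2=180°)
step 1 (rotate(2, 180)): joint angles (θ0=90°, θ1=0°, θ2=0°)
step 2 (rotate(0, 90)): joint angles (θ0=180°, θ1=0°, θ2=0°)
step 3 (rotate(0, 90)): joint angles (θ0=270°, θ1=0°, θ2=0°)
no 2-step plan works, so 3 is optimal.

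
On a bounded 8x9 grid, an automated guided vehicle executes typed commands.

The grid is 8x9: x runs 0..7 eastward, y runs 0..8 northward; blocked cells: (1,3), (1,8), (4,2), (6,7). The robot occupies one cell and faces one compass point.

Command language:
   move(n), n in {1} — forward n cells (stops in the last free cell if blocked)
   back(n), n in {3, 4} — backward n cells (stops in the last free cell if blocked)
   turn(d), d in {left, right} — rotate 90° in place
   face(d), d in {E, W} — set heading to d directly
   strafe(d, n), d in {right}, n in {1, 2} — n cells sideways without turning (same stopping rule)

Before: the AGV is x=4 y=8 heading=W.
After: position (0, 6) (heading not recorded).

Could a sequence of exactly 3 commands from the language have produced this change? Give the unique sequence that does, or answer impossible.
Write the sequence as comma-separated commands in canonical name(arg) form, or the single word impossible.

face(E), strafe(right, 2), back(4)

key: running back(4) before face(E) would end elsewhere — order is forced
start: x=4 y=8 heading=W
t=1 face(E) ⇒ x=4 y=8 heading=E
t=2 strafe(right, 2) ⇒ x=4 y=6 heading=E
t=3 back(4) ⇒ x=0 y=6 heading=E
uniquely the one of 729 3-step routes that fits.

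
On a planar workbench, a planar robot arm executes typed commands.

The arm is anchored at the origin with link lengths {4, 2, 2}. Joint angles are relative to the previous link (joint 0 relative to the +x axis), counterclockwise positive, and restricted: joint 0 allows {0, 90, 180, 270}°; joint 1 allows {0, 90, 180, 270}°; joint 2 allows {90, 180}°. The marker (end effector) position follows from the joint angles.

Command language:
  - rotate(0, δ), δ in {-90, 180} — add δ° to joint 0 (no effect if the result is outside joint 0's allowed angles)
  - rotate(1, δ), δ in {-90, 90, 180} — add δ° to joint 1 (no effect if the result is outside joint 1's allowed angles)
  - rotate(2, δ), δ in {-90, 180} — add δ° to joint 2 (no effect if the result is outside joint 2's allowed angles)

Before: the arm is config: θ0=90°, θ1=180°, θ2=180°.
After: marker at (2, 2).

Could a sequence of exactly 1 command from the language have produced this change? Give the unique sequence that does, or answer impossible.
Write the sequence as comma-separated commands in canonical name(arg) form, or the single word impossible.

rotate(2, -90)

start: config: θ0=90°, θ1=180°, θ2=180°
1. rotate(2, -90) → config: θ0=90°, θ1=180°, θ2=90°
no other 1-command option fits: unique.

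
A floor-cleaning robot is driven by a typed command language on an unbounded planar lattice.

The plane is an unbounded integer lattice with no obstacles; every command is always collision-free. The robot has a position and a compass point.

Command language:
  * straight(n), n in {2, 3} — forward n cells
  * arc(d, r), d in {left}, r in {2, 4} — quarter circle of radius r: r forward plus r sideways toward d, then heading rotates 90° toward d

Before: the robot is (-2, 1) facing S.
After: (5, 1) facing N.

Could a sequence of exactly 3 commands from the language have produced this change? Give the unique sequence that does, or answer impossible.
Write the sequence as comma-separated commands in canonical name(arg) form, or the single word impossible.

arc(left, 2), straight(3), arc(left, 2)

key: cell and facing (now N) both changed — the 3 commands mix motion and turning
start: (-2, 1) facing S
[1] after arc(left, 2): (0, -1) facing E
[2] after straight(3): (3, -1) facing E
[3] after arc(left, 2): (5, 1) facing N
no rival 3-sequence matches.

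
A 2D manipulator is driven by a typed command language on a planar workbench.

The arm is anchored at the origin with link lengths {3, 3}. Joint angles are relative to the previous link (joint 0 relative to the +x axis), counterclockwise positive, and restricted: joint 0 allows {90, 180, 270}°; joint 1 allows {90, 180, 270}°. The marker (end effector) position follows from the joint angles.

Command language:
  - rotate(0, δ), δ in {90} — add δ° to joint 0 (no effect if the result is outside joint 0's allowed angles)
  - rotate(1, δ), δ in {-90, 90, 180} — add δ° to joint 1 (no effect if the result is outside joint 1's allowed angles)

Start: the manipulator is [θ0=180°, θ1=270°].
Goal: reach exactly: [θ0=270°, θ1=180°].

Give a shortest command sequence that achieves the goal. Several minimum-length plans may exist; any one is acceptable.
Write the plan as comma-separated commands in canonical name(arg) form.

rotate(1, -90), rotate(0, 90)

initial: [θ0=180°, θ1=270°]
step 1 (rotate(1, -90)): [θ0=180°, θ1=180°]
step 2 (rotate(0, 90)): [θ0=270°, θ1=180°]
shorter routes all fall short; 2 is best.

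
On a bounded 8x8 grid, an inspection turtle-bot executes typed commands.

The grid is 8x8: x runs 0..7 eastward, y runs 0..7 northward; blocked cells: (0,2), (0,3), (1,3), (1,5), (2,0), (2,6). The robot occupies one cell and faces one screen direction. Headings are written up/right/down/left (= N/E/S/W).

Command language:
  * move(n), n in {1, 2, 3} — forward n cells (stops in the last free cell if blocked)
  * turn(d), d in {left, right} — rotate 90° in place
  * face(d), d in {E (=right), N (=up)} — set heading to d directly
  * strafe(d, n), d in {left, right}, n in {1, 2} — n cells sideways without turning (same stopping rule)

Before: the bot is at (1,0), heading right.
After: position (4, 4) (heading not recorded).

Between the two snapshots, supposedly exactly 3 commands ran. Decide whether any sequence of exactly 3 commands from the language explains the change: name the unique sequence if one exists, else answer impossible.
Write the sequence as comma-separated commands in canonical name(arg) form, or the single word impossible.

from: at (1,0), heading right
t=1 strafe(left, 2) ⇒ at (1,2), heading right
t=2 move(3) ⇒ at (4,2), heading right
t=3 strafe(left, 2) ⇒ at (4,4), heading right
no other 3-command option fits: unique.

strafe(left, 2), move(3), strafe(left, 2)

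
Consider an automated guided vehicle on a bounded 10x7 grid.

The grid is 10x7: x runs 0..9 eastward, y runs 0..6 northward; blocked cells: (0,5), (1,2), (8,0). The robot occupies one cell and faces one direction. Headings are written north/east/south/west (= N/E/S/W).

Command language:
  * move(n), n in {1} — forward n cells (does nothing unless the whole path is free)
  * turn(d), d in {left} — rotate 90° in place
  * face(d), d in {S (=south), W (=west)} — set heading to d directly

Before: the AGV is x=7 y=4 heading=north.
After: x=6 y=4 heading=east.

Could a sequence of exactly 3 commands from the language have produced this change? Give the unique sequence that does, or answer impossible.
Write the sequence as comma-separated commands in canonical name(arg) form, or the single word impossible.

impossible

every 3-command combo misses the target.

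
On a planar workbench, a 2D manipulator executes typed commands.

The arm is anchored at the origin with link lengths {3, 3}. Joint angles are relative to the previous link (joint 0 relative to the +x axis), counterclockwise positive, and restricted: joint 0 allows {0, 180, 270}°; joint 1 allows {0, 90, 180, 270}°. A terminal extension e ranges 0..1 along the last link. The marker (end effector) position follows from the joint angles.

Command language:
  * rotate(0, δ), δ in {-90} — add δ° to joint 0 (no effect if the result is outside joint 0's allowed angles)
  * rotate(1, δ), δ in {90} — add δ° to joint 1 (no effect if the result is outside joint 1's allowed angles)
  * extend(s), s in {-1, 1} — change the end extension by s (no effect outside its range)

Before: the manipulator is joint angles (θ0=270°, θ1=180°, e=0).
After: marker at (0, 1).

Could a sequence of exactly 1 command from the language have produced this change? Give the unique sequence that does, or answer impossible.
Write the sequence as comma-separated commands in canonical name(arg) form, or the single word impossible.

initial: joint angles (θ0=270°, θ1=180°, e=0)
step 1 (extend(1)): joint angles (θ0=270°, θ1=180°, e=1)
all 4 alternatives checked — unique.

extend(1)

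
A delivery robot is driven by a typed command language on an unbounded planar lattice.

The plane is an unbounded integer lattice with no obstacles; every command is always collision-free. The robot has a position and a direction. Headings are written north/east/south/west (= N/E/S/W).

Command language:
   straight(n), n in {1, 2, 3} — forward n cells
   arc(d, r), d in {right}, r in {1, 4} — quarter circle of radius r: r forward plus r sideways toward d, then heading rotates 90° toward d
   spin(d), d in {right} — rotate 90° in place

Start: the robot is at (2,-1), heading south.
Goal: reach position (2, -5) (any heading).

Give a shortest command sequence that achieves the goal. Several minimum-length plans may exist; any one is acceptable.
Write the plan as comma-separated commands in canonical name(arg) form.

from: at (2,-1), heading south
t=1 straight(3) ⇒ at (2,-4), heading south
t=2 straight(1) ⇒ at (2,-5), heading south
shorter routes all fall short; 2 is best.

straight(3), straight(1)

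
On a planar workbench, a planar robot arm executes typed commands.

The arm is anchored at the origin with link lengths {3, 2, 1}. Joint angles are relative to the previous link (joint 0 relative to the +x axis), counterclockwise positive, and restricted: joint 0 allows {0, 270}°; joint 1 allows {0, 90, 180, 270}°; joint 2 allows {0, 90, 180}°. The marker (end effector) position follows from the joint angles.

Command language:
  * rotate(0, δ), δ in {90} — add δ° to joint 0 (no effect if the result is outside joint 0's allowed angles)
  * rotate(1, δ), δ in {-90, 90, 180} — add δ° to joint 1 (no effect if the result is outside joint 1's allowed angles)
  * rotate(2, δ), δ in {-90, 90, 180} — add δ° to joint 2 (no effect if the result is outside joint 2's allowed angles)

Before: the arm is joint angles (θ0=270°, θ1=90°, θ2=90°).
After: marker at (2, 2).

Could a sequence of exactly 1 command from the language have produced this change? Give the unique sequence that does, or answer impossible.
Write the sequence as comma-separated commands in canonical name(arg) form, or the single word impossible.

start: joint angles (θ0=270°, θ1=90°, θ2=90°)
t=1 rotate(0, 90) ⇒ joint angles (θ0=0°, θ1=90°, θ2=90°)
no other 1-command option fits: unique.

rotate(0, 90)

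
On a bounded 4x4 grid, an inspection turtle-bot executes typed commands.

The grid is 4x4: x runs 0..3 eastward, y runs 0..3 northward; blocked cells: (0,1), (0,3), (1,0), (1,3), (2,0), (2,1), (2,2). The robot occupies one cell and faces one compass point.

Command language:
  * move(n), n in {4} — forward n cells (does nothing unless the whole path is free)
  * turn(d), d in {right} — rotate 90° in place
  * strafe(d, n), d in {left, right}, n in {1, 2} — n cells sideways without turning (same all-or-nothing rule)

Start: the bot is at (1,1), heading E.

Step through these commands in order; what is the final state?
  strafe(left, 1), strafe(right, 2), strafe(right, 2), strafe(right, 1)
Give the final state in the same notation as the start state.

begin: at (1,1), heading E
1. strafe(left, 1) → at (1,2), heading E
2. strafe(right, 2) → at (1,2), heading E
3. strafe(right, 2) → at (1,2), heading E
4. strafe(right, 1) → at (1,1), heading E

at (1,1), heading E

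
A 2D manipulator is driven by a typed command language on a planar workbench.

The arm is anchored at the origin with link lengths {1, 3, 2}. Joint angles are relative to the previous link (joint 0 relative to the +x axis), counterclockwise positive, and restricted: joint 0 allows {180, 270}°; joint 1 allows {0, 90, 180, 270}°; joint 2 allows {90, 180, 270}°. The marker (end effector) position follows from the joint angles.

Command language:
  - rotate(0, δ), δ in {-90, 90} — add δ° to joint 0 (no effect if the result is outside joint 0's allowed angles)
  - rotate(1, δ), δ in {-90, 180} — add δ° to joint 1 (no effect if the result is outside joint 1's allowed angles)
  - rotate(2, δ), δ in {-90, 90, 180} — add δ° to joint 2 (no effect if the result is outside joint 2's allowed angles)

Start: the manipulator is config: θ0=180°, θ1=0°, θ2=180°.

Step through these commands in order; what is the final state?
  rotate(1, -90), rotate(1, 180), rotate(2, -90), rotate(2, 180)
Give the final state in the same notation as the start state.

config: θ0=180°, θ1=90°, θ2=270°

t0: config: θ0=180°, θ1=0°, θ2=180°
t=1 rotate(1, -90) ⇒ config: θ0=180°, θ1=270°, θ2=180°
t=2 rotate(1, 180) ⇒ config: θ0=180°, θ1=90°, θ2=180°
t=3 rotate(2, -90) ⇒ config: θ0=180°, θ1=90°, θ2=90°
t=4 rotate(2, 180) ⇒ config: θ0=180°, θ1=90°, θ2=270°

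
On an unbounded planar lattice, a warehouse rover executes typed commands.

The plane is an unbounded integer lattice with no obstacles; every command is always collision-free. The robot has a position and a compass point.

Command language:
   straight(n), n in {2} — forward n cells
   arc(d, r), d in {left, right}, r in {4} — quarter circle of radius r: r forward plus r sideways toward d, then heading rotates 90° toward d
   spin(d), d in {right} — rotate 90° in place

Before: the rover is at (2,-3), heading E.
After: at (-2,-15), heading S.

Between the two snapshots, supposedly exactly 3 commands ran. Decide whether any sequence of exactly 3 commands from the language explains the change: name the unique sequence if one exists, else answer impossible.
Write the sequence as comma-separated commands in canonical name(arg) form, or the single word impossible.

arc(right, 4), arc(right, 4), arc(left, 4)

key: cell and facing (now S) both changed — the 3 commands mix motion and turning
begin: at (2,-3), heading E
t=1 arc(right, 4) ⇒ at (6,-7), heading S
t=2 arc(right, 4) ⇒ at (2,-11), heading W
t=3 arc(left, 4) ⇒ at (-2,-15), heading S
no other 3-command option fits: unique.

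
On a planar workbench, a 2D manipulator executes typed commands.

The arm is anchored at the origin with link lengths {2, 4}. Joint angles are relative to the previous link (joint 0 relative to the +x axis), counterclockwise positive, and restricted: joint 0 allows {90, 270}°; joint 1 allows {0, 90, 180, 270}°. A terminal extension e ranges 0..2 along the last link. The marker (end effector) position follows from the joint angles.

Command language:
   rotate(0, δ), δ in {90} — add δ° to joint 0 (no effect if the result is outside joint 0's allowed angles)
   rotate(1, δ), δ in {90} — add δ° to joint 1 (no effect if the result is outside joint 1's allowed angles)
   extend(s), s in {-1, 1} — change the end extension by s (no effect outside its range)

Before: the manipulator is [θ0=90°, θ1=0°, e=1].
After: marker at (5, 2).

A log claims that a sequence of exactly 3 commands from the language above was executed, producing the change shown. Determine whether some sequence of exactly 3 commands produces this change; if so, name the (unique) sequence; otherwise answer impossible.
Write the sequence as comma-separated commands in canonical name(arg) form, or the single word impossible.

rotate(1, 90), rotate(1, 90), rotate(1, 90)

begin: [θ0=90°, θ1=0°, e=1]
[1] after rotate(1, 90): [θ0=90°, θ1=90°, e=1]
[2] after rotate(1, 90): [θ0=90°, θ1=180°, e=1]
[3] after rotate(1, 90): [θ0=90°, θ1=270°, e=1]
uniquely the one of 64 3-step routes that fits.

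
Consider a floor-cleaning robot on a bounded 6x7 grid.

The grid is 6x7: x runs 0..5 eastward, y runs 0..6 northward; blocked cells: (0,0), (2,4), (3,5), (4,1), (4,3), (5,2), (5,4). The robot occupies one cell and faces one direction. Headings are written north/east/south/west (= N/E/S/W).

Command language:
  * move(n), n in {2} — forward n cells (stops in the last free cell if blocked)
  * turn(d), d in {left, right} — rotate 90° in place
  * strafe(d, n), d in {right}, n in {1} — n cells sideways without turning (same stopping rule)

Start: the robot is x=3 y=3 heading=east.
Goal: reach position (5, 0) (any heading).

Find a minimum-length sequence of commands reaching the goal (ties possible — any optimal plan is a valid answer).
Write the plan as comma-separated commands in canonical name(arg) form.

strafe(right, 1), strafe(right, 1), strafe(right, 1), move(2)

from: x=3 y=3 heading=east
[1] after strafe(right, 1): x=3 y=2 heading=east
[2] after strafe(right, 1): x=3 y=1 heading=east
[3] after strafe(right, 1): x=3 y=0 heading=east
[4] after move(2): x=5 y=0 heading=east
no 3-step plan works, so 4 is optimal.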